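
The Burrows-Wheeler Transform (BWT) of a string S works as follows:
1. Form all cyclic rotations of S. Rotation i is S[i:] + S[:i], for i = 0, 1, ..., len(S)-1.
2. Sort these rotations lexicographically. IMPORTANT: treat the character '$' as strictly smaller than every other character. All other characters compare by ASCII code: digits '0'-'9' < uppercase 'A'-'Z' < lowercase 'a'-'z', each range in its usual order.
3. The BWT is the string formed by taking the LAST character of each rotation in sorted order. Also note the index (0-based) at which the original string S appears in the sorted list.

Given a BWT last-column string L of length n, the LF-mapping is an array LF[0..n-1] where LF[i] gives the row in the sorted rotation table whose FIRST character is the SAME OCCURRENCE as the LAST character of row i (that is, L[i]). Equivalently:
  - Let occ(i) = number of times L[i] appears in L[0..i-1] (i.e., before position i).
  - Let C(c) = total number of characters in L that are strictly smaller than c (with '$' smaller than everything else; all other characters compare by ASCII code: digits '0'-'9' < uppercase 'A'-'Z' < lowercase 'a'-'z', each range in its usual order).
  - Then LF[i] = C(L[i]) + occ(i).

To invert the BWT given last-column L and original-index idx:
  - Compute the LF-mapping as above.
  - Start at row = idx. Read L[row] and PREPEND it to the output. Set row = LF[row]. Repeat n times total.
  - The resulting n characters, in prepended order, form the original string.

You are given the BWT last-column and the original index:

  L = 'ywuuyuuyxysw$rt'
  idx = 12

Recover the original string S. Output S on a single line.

Answer: yusxwryuuutywy$

Derivation:
LF mapping: 11 8 4 5 12 6 7 13 10 14 2 9 0 1 3
Walk LF starting at row 12, prepending L[row]:
  step 1: row=12, L[12]='$', prepend. Next row=LF[12]=0
  step 2: row=0, L[0]='y', prepend. Next row=LF[0]=11
  step 3: row=11, L[11]='w', prepend. Next row=LF[11]=9
  step 4: row=9, L[9]='y', prepend. Next row=LF[9]=14
  step 5: row=14, L[14]='t', prepend. Next row=LF[14]=3
  step 6: row=3, L[3]='u', prepend. Next row=LF[3]=5
  step 7: row=5, L[5]='u', prepend. Next row=LF[5]=6
  step 8: row=6, L[6]='u', prepend. Next row=LF[6]=7
  step 9: row=7, L[7]='y', prepend. Next row=LF[7]=13
  step 10: row=13, L[13]='r', prepend. Next row=LF[13]=1
  step 11: row=1, L[1]='w', prepend. Next row=LF[1]=8
  step 12: row=8, L[8]='x', prepend. Next row=LF[8]=10
  step 13: row=10, L[10]='s', prepend. Next row=LF[10]=2
  step 14: row=2, L[2]='u', prepend. Next row=LF[2]=4
  step 15: row=4, L[4]='y', prepend. Next row=LF[4]=12
Reversed output: yusxwryuuutywy$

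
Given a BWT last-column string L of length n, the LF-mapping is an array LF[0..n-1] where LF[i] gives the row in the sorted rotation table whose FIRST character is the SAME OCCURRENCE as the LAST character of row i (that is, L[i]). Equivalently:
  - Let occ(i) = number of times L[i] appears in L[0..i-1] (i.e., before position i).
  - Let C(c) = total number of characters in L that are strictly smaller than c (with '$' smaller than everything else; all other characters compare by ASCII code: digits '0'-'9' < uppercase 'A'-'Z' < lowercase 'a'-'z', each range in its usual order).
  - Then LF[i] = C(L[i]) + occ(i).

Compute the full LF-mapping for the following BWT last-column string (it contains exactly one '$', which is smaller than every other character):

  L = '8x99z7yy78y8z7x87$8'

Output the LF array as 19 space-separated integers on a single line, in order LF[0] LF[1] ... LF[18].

Char counts: '$':1, '7':4, '8':5, '9':2, 'x':2, 'y':3, 'z':2
C (first-col start): C('$')=0, C('7')=1, C('8')=5, C('9')=10, C('x')=12, C('y')=14, C('z')=17
L[0]='8': occ=0, LF[0]=C('8')+0=5+0=5
L[1]='x': occ=0, LF[1]=C('x')+0=12+0=12
L[2]='9': occ=0, LF[2]=C('9')+0=10+0=10
L[3]='9': occ=1, LF[3]=C('9')+1=10+1=11
L[4]='z': occ=0, LF[4]=C('z')+0=17+0=17
L[5]='7': occ=0, LF[5]=C('7')+0=1+0=1
L[6]='y': occ=0, LF[6]=C('y')+0=14+0=14
L[7]='y': occ=1, LF[7]=C('y')+1=14+1=15
L[8]='7': occ=1, LF[8]=C('7')+1=1+1=2
L[9]='8': occ=1, LF[9]=C('8')+1=5+1=6
L[10]='y': occ=2, LF[10]=C('y')+2=14+2=16
L[11]='8': occ=2, LF[11]=C('8')+2=5+2=7
L[12]='z': occ=1, LF[12]=C('z')+1=17+1=18
L[13]='7': occ=2, LF[13]=C('7')+2=1+2=3
L[14]='x': occ=1, LF[14]=C('x')+1=12+1=13
L[15]='8': occ=3, LF[15]=C('8')+3=5+3=8
L[16]='7': occ=3, LF[16]=C('7')+3=1+3=4
L[17]='$': occ=0, LF[17]=C('$')+0=0+0=0
L[18]='8': occ=4, LF[18]=C('8')+4=5+4=9

Answer: 5 12 10 11 17 1 14 15 2 6 16 7 18 3 13 8 4 0 9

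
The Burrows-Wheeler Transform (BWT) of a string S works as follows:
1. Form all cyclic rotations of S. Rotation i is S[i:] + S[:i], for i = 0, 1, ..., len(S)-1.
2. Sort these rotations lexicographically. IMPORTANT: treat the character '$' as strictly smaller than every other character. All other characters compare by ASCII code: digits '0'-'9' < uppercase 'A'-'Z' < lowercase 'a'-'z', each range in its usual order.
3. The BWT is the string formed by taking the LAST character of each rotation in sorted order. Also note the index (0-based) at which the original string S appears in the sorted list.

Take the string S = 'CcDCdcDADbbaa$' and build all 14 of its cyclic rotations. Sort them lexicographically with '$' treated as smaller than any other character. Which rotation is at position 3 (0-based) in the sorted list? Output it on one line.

Answer: CdcDADbbaa$CcD

Derivation:
All 14 rotations (rotation i = S[i:]+S[:i]):
  rot[0] = CcDCdcDADbbaa$
  rot[1] = cDCdcDADbbaa$C
  rot[2] = DCdcDADbbaa$Cc
  rot[3] = CdcDADbbaa$CcD
  rot[4] = dcDADbbaa$CcDC
  rot[5] = cDADbbaa$CcDCd
  rot[6] = DADbbaa$CcDCdc
  rot[7] = ADbbaa$CcDCdcD
  rot[8] = Dbbaa$CcDCdcDA
  rot[9] = bbaa$CcDCdcDAD
  rot[10] = baa$CcDCdcDADb
  rot[11] = aa$CcDCdcDADbb
  rot[12] = a$CcDCdcDADbba
  rot[13] = $CcDCdcDADbbaa
Sorted (with $ < everything):
  sorted[0] = $CcDCdcDADbbaa
  sorted[1] = ADbbaa$CcDCdcD
  sorted[2] = CcDCdcDADbbaa$
  sorted[3] = CdcDADbbaa$CcD
  sorted[4] = DADbbaa$CcDCdc
  sorted[5] = DCdcDADbbaa$Cc
  sorted[6] = Dbbaa$CcDCdcDA
  sorted[7] = a$CcDCdcDADbba
  sorted[8] = aa$CcDCdcDADbb
  sorted[9] = baa$CcDCdcDADb
  sorted[10] = bbaa$CcDCdcDAD
  sorted[11] = cDADbbaa$CcDCd
  sorted[12] = cDCdcDADbbaa$C
  sorted[13] = dcDADbbaa$CcDC
sorted[3] = CdcDADbbaa$CcD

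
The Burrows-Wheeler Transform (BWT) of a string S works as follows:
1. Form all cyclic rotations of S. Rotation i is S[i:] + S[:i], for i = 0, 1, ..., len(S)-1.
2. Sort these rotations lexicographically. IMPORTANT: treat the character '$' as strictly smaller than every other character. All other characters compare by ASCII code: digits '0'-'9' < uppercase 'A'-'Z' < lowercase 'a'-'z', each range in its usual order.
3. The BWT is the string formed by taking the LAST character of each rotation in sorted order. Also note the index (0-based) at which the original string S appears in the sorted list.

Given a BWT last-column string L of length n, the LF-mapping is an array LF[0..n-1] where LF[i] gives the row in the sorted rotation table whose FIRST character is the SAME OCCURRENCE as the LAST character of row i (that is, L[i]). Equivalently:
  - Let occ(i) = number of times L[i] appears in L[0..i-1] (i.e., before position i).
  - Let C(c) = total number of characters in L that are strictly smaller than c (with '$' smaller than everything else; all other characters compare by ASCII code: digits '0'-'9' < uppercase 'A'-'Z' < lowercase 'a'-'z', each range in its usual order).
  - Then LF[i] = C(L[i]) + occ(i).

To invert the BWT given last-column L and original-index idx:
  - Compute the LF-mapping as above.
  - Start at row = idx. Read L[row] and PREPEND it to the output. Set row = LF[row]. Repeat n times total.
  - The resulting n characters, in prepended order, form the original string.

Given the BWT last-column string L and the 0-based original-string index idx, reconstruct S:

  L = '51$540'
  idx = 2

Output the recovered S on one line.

LF mapping: 4 2 0 5 3 1
Walk LF starting at row 2, prepending L[row]:
  step 1: row=2, L[2]='$', prepend. Next row=LF[2]=0
  step 2: row=0, L[0]='5', prepend. Next row=LF[0]=4
  step 3: row=4, L[4]='4', prepend. Next row=LF[4]=3
  step 4: row=3, L[3]='5', prepend. Next row=LF[3]=5
  step 5: row=5, L[5]='0', prepend. Next row=LF[5]=1
  step 6: row=1, L[1]='1', prepend. Next row=LF[1]=2
Reversed output: 10545$

Answer: 10545$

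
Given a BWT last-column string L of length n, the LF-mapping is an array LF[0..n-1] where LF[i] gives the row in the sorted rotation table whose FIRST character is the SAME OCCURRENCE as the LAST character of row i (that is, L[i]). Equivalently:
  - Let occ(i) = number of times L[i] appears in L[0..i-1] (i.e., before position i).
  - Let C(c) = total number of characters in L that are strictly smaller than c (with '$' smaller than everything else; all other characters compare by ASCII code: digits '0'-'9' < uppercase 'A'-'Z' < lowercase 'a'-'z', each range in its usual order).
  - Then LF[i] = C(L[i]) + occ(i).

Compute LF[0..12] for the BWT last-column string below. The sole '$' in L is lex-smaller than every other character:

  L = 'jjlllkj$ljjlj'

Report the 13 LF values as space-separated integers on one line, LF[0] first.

Char counts: '$':1, 'j':6, 'k':1, 'l':5
C (first-col start): C('$')=0, C('j')=1, C('k')=7, C('l')=8
L[0]='j': occ=0, LF[0]=C('j')+0=1+0=1
L[1]='j': occ=1, LF[1]=C('j')+1=1+1=2
L[2]='l': occ=0, LF[2]=C('l')+0=8+0=8
L[3]='l': occ=1, LF[3]=C('l')+1=8+1=9
L[4]='l': occ=2, LF[4]=C('l')+2=8+2=10
L[5]='k': occ=0, LF[5]=C('k')+0=7+0=7
L[6]='j': occ=2, LF[6]=C('j')+2=1+2=3
L[7]='$': occ=0, LF[7]=C('$')+0=0+0=0
L[8]='l': occ=3, LF[8]=C('l')+3=8+3=11
L[9]='j': occ=3, LF[9]=C('j')+3=1+3=4
L[10]='j': occ=4, LF[10]=C('j')+4=1+4=5
L[11]='l': occ=4, LF[11]=C('l')+4=8+4=12
L[12]='j': occ=5, LF[12]=C('j')+5=1+5=6

Answer: 1 2 8 9 10 7 3 0 11 4 5 12 6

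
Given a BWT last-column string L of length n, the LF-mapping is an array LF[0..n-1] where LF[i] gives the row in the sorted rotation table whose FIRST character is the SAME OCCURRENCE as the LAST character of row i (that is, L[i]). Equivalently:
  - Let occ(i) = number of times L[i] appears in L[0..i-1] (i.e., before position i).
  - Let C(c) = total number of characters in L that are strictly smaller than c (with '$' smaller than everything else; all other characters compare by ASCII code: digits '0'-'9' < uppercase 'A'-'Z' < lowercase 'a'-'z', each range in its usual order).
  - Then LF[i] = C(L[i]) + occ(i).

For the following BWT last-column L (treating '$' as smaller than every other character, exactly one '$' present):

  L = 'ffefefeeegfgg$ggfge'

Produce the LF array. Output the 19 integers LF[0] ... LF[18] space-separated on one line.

Char counts: '$':1, 'e':6, 'f':6, 'g':6
C (first-col start): C('$')=0, C('e')=1, C('f')=7, C('g')=13
L[0]='f': occ=0, LF[0]=C('f')+0=7+0=7
L[1]='f': occ=1, LF[1]=C('f')+1=7+1=8
L[2]='e': occ=0, LF[2]=C('e')+0=1+0=1
L[3]='f': occ=2, LF[3]=C('f')+2=7+2=9
L[4]='e': occ=1, LF[4]=C('e')+1=1+1=2
L[5]='f': occ=3, LF[5]=C('f')+3=7+3=10
L[6]='e': occ=2, LF[6]=C('e')+2=1+2=3
L[7]='e': occ=3, LF[7]=C('e')+3=1+3=4
L[8]='e': occ=4, LF[8]=C('e')+4=1+4=5
L[9]='g': occ=0, LF[9]=C('g')+0=13+0=13
L[10]='f': occ=4, LF[10]=C('f')+4=7+4=11
L[11]='g': occ=1, LF[11]=C('g')+1=13+1=14
L[12]='g': occ=2, LF[12]=C('g')+2=13+2=15
L[13]='$': occ=0, LF[13]=C('$')+0=0+0=0
L[14]='g': occ=3, LF[14]=C('g')+3=13+3=16
L[15]='g': occ=4, LF[15]=C('g')+4=13+4=17
L[16]='f': occ=5, LF[16]=C('f')+5=7+5=12
L[17]='g': occ=5, LF[17]=C('g')+5=13+5=18
L[18]='e': occ=5, LF[18]=C('e')+5=1+5=6

Answer: 7 8 1 9 2 10 3 4 5 13 11 14 15 0 16 17 12 18 6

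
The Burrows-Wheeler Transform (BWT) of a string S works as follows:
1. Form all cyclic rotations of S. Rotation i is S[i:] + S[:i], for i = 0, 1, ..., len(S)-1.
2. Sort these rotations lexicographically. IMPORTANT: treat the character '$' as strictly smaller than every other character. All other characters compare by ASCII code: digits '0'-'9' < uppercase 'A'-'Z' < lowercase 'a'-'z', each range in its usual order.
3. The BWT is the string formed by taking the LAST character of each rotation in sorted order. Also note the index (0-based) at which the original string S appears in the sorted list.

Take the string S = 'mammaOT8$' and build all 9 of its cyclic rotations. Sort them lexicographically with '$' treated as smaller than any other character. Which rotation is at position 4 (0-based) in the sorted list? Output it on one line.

All 9 rotations (rotation i = S[i:]+S[:i]):
  rot[0] = mammaOT8$
  rot[1] = ammaOT8$m
  rot[2] = mmaOT8$ma
  rot[3] = maOT8$mam
  rot[4] = aOT8$mamm
  rot[5] = OT8$mamma
  rot[6] = T8$mammaO
  rot[7] = 8$mammaOT
  rot[8] = $mammaOT8
Sorted (with $ < everything):
  sorted[0] = $mammaOT8
  sorted[1] = 8$mammaOT
  sorted[2] = OT8$mamma
  sorted[3] = T8$mammaO
  sorted[4] = aOT8$mamm
  sorted[5] = ammaOT8$m
  sorted[6] = maOT8$mam
  sorted[7] = mammaOT8$
  sorted[8] = mmaOT8$ma
sorted[4] = aOT8$mamm

Answer: aOT8$mamm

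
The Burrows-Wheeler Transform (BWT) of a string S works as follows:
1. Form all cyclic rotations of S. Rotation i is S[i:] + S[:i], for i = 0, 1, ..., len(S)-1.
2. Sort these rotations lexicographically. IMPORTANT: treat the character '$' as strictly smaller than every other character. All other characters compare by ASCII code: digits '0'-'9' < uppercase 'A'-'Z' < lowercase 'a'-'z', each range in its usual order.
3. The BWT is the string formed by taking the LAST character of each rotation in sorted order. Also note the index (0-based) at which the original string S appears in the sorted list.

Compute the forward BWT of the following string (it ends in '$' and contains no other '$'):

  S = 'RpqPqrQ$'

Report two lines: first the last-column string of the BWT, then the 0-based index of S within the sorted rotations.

Answer: Qqr$RpPq
3

Derivation:
All 8 rotations (rotation i = S[i:]+S[:i]):
  rot[0] = RpqPqrQ$
  rot[1] = pqPqrQ$R
  rot[2] = qPqrQ$Rp
  rot[3] = PqrQ$Rpq
  rot[4] = qrQ$RpqP
  rot[5] = rQ$RpqPq
  rot[6] = Q$RpqPqr
  rot[7] = $RpqPqrQ
Sorted (with $ < everything):
  sorted[0] = $RpqPqrQ  (last char: 'Q')
  sorted[1] = PqrQ$Rpq  (last char: 'q')
  sorted[2] = Q$RpqPqr  (last char: 'r')
  sorted[3] = RpqPqrQ$  (last char: '$')
  sorted[4] = pqPqrQ$R  (last char: 'R')
  sorted[5] = qPqrQ$Rp  (last char: 'p')
  sorted[6] = qrQ$RpqP  (last char: 'P')
  sorted[7] = rQ$RpqPq  (last char: 'q')
Last column: Qqr$RpPq
Original string S is at sorted index 3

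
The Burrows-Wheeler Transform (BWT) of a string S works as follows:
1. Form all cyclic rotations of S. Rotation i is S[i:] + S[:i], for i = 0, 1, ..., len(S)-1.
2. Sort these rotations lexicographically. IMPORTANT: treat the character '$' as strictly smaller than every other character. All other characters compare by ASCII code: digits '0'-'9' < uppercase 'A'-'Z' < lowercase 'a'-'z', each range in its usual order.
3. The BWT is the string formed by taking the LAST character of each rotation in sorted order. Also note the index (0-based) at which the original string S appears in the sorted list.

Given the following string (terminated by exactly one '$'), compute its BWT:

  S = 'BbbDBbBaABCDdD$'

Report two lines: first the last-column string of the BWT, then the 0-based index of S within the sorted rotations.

Answer: DaAbD$BdbCBBbBD
5

Derivation:
All 15 rotations (rotation i = S[i:]+S[:i]):
  rot[0] = BbbDBbBaABCDdD$
  rot[1] = bbDBbBaABCDdD$B
  rot[2] = bDBbBaABCDdD$Bb
  rot[3] = DBbBaABCDdD$Bbb
  rot[4] = BbBaABCDdD$BbbD
  rot[5] = bBaABCDdD$BbbDB
  rot[6] = BaABCDdD$BbbDBb
  rot[7] = aABCDdD$BbbDBbB
  rot[8] = ABCDdD$BbbDBbBa
  rot[9] = BCDdD$BbbDBbBaA
  rot[10] = CDdD$BbbDBbBaAB
  rot[11] = DdD$BbbDBbBaABC
  rot[12] = dD$BbbDBbBaABCD
  rot[13] = D$BbbDBbBaABCDd
  rot[14] = $BbbDBbBaABCDdD
Sorted (with $ < everything):
  sorted[0] = $BbbDBbBaABCDdD  (last char: 'D')
  sorted[1] = ABCDdD$BbbDBbBa  (last char: 'a')
  sorted[2] = BCDdD$BbbDBbBaA  (last char: 'A')
  sorted[3] = BaABCDdD$BbbDBb  (last char: 'b')
  sorted[4] = BbBaABCDdD$BbbD  (last char: 'D')
  sorted[5] = BbbDBbBaABCDdD$  (last char: '$')
  sorted[6] = CDdD$BbbDBbBaAB  (last char: 'B')
  sorted[7] = D$BbbDBbBaABCDd  (last char: 'd')
  sorted[8] = DBbBaABCDdD$Bbb  (last char: 'b')
  sorted[9] = DdD$BbbDBbBaABC  (last char: 'C')
  sorted[10] = aABCDdD$BbbDBbB  (last char: 'B')
  sorted[11] = bBaABCDdD$BbbDB  (last char: 'B')
  sorted[12] = bDBbBaABCDdD$Bb  (last char: 'b')
  sorted[13] = bbDBbBaABCDdD$B  (last char: 'B')
  sorted[14] = dD$BbbDBbBaABCD  (last char: 'D')
Last column: DaAbD$BdbCBBbBD
Original string S is at sorted index 5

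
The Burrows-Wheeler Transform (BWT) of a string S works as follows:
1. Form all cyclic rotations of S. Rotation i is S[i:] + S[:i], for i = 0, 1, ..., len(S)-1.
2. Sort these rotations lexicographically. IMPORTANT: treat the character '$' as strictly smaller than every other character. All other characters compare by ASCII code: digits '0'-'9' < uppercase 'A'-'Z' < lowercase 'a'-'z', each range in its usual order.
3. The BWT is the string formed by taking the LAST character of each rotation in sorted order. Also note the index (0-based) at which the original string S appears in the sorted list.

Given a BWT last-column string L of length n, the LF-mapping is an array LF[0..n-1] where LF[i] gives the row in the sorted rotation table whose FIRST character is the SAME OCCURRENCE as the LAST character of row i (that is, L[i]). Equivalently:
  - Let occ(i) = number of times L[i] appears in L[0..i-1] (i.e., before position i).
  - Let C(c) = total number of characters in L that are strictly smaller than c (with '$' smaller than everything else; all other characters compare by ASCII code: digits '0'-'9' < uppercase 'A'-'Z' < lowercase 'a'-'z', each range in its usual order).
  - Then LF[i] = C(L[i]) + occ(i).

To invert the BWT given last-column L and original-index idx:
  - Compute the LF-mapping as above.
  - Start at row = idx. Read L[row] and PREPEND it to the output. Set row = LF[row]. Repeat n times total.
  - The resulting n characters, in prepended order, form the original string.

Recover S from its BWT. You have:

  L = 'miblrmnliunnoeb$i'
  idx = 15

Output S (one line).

LF mapping: 9 4 1 7 15 10 11 8 5 16 12 13 14 3 2 0 6
Walk LF starting at row 15, prepending L[row]:
  step 1: row=15, L[15]='$', prepend. Next row=LF[15]=0
  step 2: row=0, L[0]='m', prepend. Next row=LF[0]=9
  step 3: row=9, L[9]='u', prepend. Next row=LF[9]=16
  step 4: row=16, L[16]='i', prepend. Next row=LF[16]=6
  step 5: row=6, L[6]='n', prepend. Next row=LF[6]=11
  step 6: row=11, L[11]='n', prepend. Next row=LF[11]=13
  step 7: row=13, L[13]='e', prepend. Next row=LF[13]=3
  step 8: row=3, L[3]='l', prepend. Next row=LF[3]=7
  step 9: row=7, L[7]='l', prepend. Next row=LF[7]=8
  step 10: row=8, L[8]='i', prepend. Next row=LF[8]=5
  step 11: row=5, L[5]='m', prepend. Next row=LF[5]=10
  step 12: row=10, L[10]='n', prepend. Next row=LF[10]=12
  step 13: row=12, L[12]='o', prepend. Next row=LF[12]=14
  step 14: row=14, L[14]='b', prepend. Next row=LF[14]=2
  step 15: row=2, L[2]='b', prepend. Next row=LF[2]=1
  step 16: row=1, L[1]='i', prepend. Next row=LF[1]=4
  step 17: row=4, L[4]='r', prepend. Next row=LF[4]=15
Reversed output: ribbonmillennium$

Answer: ribbonmillennium$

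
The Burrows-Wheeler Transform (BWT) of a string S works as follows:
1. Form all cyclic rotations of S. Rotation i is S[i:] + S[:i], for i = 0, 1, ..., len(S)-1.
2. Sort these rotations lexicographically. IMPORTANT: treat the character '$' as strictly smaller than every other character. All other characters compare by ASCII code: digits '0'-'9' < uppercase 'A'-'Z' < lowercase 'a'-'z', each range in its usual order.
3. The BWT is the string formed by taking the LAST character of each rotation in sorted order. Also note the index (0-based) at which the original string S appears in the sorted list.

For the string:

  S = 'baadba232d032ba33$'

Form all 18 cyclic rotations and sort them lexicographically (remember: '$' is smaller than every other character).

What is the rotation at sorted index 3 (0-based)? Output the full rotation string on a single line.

All 18 rotations (rotation i = S[i:]+S[:i]):
  rot[0] = baadba232d032ba33$
  rot[1] = aadba232d032ba33$b
  rot[2] = adba232d032ba33$ba
  rot[3] = dba232d032ba33$baa
  rot[4] = ba232d032ba33$baad
  rot[5] = a232d032ba33$baadb
  rot[6] = 232d032ba33$baadba
  rot[7] = 32d032ba33$baadba2
  rot[8] = 2d032ba33$baadba23
  rot[9] = d032ba33$baadba232
  rot[10] = 032ba33$baadba232d
  rot[11] = 32ba33$baadba232d0
  rot[12] = 2ba33$baadba232d03
  rot[13] = ba33$baadba232d032
  rot[14] = a33$baadba232d032b
  rot[15] = 33$baadba232d032ba
  rot[16] = 3$baadba232d032ba3
  rot[17] = $baadba232d032ba33
Sorted (with $ < everything):
  sorted[0] = $baadba232d032ba33
  sorted[1] = 032ba33$baadba232d
  sorted[2] = 232d032ba33$baadba
  sorted[3] = 2ba33$baadba232d03
  sorted[4] = 2d032ba33$baadba23
  sorted[5] = 3$baadba232d032ba3
  sorted[6] = 32ba33$baadba232d0
  sorted[7] = 32d032ba33$baadba2
  sorted[8] = 33$baadba232d032ba
  sorted[9] = a232d032ba33$baadb
  sorted[10] = a33$baadba232d032b
  sorted[11] = aadba232d032ba33$b
  sorted[12] = adba232d032ba33$ba
  sorted[13] = ba232d032ba33$baad
  sorted[14] = ba33$baadba232d032
  sorted[15] = baadba232d032ba33$
  sorted[16] = d032ba33$baadba232
  sorted[17] = dba232d032ba33$baa
sorted[3] = 2ba33$baadba232d03

Answer: 2ba33$baadba232d03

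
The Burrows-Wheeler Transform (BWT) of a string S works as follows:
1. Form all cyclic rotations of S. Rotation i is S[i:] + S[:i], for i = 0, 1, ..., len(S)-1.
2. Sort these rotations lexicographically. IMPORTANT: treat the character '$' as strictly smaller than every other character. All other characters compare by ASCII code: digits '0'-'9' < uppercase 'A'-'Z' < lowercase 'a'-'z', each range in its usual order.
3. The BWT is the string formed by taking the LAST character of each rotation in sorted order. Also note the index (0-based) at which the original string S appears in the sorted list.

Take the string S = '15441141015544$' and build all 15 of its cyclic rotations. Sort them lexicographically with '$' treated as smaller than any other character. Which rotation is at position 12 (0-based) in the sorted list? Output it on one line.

Answer: 544$15441141015

Derivation:
All 15 rotations (rotation i = S[i:]+S[:i]):
  rot[0] = 15441141015544$
  rot[1] = 5441141015544$1
  rot[2] = 441141015544$15
  rot[3] = 41141015544$154
  rot[4] = 1141015544$1544
  rot[5] = 141015544$15441
  rot[6] = 41015544$154411
  rot[7] = 1015544$1544114
  rot[8] = 015544$15441141
  rot[9] = 15544$154411410
  rot[10] = 5544$1544114101
  rot[11] = 544$15441141015
  rot[12] = 44$154411410155
  rot[13] = 4$1544114101554
  rot[14] = $15441141015544
Sorted (with $ < everything):
  sorted[0] = $15441141015544
  sorted[1] = 015544$15441141
  sorted[2] = 1015544$1544114
  sorted[3] = 1141015544$1544
  sorted[4] = 141015544$15441
  sorted[5] = 15441141015544$
  sorted[6] = 15544$154411410
  sorted[7] = 4$1544114101554
  sorted[8] = 41015544$154411
  sorted[9] = 41141015544$154
  sorted[10] = 44$154411410155
  sorted[11] = 441141015544$15
  sorted[12] = 544$15441141015
  sorted[13] = 5441141015544$1
  sorted[14] = 5544$1544114101
sorted[12] = 544$15441141015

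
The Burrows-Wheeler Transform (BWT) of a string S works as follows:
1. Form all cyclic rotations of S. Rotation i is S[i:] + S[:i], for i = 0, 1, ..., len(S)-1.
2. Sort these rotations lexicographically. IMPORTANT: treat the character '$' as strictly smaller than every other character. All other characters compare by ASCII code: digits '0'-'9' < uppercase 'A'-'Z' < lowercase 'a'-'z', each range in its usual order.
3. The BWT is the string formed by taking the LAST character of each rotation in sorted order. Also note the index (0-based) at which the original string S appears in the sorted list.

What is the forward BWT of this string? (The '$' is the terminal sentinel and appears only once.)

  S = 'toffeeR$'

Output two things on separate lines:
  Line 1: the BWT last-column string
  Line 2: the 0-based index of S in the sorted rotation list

Answer: Reeffot$
7

Derivation:
All 8 rotations (rotation i = S[i:]+S[:i]):
  rot[0] = toffeeR$
  rot[1] = offeeR$t
  rot[2] = ffeeR$to
  rot[3] = feeR$tof
  rot[4] = eeR$toff
  rot[5] = eR$toffe
  rot[6] = R$toffee
  rot[7] = $toffeeR
Sorted (with $ < everything):
  sorted[0] = $toffeeR  (last char: 'R')
  sorted[1] = R$toffee  (last char: 'e')
  sorted[2] = eR$toffe  (last char: 'e')
  sorted[3] = eeR$toff  (last char: 'f')
  sorted[4] = feeR$tof  (last char: 'f')
  sorted[5] = ffeeR$to  (last char: 'o')
  sorted[6] = offeeR$t  (last char: 't')
  sorted[7] = toffeeR$  (last char: '$')
Last column: Reeffot$
Original string S is at sorted index 7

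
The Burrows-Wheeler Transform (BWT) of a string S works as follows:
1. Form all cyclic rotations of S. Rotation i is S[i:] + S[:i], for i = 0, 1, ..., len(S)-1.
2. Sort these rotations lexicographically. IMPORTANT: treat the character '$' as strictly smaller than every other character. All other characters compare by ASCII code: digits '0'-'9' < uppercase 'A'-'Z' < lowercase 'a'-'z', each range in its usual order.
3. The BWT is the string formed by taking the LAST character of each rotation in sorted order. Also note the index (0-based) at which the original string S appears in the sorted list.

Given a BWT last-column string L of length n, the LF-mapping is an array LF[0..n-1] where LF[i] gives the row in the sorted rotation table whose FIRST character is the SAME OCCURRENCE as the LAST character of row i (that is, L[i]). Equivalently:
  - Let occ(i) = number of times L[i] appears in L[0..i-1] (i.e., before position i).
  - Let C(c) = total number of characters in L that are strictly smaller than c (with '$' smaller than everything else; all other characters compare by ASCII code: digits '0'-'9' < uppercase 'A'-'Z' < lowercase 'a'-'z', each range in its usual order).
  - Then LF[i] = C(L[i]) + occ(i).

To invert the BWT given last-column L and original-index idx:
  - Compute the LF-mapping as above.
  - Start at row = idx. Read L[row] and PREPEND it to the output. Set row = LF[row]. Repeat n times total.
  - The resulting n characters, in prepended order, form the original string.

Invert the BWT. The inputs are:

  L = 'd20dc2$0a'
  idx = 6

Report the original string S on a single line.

LF mapping: 7 3 1 8 6 4 0 2 5
Walk LF starting at row 6, prepending L[row]:
  step 1: row=6, L[6]='$', prepend. Next row=LF[6]=0
  step 2: row=0, L[0]='d', prepend. Next row=LF[0]=7
  step 3: row=7, L[7]='0', prepend. Next row=LF[7]=2
  step 4: row=2, L[2]='0', prepend. Next row=LF[2]=1
  step 5: row=1, L[1]='2', prepend. Next row=LF[1]=3
  step 6: row=3, L[3]='d', prepend. Next row=LF[3]=8
  step 7: row=8, L[8]='a', prepend. Next row=LF[8]=5
  step 8: row=5, L[5]='2', prepend. Next row=LF[5]=4
  step 9: row=4, L[4]='c', prepend. Next row=LF[4]=6
Reversed output: c2ad200d$

Answer: c2ad200d$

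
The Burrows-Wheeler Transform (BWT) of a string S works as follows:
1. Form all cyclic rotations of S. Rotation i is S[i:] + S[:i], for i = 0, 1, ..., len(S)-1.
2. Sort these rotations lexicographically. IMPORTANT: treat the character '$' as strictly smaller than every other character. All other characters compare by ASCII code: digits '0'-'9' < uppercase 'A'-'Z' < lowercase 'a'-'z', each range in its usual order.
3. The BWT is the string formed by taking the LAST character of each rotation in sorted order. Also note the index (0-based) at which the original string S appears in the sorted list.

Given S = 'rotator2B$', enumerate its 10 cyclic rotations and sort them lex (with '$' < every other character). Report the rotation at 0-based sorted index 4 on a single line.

All 10 rotations (rotation i = S[i:]+S[:i]):
  rot[0] = rotator2B$
  rot[1] = otator2B$r
  rot[2] = tator2B$ro
  rot[3] = ator2B$rot
  rot[4] = tor2B$rota
  rot[5] = or2B$rotat
  rot[6] = r2B$rotato
  rot[7] = 2B$rotator
  rot[8] = B$rotator2
  rot[9] = $rotator2B
Sorted (with $ < everything):
  sorted[0] = $rotator2B
  sorted[1] = 2B$rotator
  sorted[2] = B$rotator2
  sorted[3] = ator2B$rot
  sorted[4] = or2B$rotat
  sorted[5] = otator2B$r
  sorted[6] = r2B$rotato
  sorted[7] = rotator2B$
  sorted[8] = tator2B$ro
  sorted[9] = tor2B$rota
sorted[4] = or2B$rotat

Answer: or2B$rotat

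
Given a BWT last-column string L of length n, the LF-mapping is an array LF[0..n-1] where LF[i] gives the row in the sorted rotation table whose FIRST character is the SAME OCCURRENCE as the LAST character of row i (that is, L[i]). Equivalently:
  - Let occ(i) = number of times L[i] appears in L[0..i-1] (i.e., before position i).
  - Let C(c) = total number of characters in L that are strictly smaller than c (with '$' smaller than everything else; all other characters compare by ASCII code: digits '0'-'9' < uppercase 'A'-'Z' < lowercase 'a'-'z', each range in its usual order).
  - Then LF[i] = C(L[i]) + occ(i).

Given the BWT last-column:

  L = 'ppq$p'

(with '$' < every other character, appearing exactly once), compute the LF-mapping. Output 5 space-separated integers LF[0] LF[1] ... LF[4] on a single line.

Char counts: '$':1, 'p':3, 'q':1
C (first-col start): C('$')=0, C('p')=1, C('q')=4
L[0]='p': occ=0, LF[0]=C('p')+0=1+0=1
L[1]='p': occ=1, LF[1]=C('p')+1=1+1=2
L[2]='q': occ=0, LF[2]=C('q')+0=4+0=4
L[3]='$': occ=0, LF[3]=C('$')+0=0+0=0
L[4]='p': occ=2, LF[4]=C('p')+2=1+2=3

Answer: 1 2 4 0 3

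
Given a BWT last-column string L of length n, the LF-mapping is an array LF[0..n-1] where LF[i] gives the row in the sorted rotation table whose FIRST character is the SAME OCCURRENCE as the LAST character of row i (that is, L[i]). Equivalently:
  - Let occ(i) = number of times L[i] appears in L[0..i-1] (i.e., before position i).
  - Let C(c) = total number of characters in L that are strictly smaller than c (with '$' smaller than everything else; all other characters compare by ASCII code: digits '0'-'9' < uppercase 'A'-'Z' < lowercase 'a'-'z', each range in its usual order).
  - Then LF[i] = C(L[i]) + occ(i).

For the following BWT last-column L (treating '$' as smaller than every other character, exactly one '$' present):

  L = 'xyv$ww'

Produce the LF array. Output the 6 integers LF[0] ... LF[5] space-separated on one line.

Char counts: '$':1, 'v':1, 'w':2, 'x':1, 'y':1
C (first-col start): C('$')=0, C('v')=1, C('w')=2, C('x')=4, C('y')=5
L[0]='x': occ=0, LF[0]=C('x')+0=4+0=4
L[1]='y': occ=0, LF[1]=C('y')+0=5+0=5
L[2]='v': occ=0, LF[2]=C('v')+0=1+0=1
L[3]='$': occ=0, LF[3]=C('$')+0=0+0=0
L[4]='w': occ=0, LF[4]=C('w')+0=2+0=2
L[5]='w': occ=1, LF[5]=C('w')+1=2+1=3

Answer: 4 5 1 0 2 3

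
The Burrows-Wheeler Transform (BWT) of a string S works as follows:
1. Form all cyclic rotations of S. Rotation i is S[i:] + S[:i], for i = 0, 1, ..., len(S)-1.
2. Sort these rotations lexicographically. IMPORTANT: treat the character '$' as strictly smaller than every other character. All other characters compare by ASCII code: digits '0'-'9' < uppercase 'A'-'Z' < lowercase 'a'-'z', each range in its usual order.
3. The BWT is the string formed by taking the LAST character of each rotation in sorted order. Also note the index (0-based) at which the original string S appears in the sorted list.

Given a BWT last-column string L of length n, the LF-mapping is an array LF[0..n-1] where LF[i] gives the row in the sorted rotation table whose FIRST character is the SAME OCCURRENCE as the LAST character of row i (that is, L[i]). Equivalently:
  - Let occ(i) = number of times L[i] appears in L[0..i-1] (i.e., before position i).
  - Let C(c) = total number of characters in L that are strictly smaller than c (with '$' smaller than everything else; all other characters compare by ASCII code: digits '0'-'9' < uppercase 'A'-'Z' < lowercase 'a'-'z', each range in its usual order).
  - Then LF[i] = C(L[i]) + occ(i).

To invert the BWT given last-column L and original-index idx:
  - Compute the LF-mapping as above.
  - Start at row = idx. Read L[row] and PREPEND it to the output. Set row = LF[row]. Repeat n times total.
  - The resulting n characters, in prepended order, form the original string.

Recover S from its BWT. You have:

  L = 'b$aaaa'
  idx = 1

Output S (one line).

LF mapping: 5 0 1 2 3 4
Walk LF starting at row 1, prepending L[row]:
  step 1: row=1, L[1]='$', prepend. Next row=LF[1]=0
  step 2: row=0, L[0]='b', prepend. Next row=LF[0]=5
  step 3: row=5, L[5]='a', prepend. Next row=LF[5]=4
  step 4: row=4, L[4]='a', prepend. Next row=LF[4]=3
  step 5: row=3, L[3]='a', prepend. Next row=LF[3]=2
  step 6: row=2, L[2]='a', prepend. Next row=LF[2]=1
Reversed output: aaaab$

Answer: aaaab$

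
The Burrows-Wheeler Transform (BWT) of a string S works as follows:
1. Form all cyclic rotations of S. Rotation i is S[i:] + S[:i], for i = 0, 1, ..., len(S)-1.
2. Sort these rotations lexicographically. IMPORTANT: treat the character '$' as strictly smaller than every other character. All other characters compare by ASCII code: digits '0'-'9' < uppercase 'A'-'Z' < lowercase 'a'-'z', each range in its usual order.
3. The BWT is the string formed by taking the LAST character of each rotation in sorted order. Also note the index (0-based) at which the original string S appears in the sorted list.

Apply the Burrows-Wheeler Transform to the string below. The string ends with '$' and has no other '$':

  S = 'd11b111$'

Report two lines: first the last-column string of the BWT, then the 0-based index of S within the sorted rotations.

All 8 rotations (rotation i = S[i:]+S[:i]):
  rot[0] = d11b111$
  rot[1] = 11b111$d
  rot[2] = 1b111$d1
  rot[3] = b111$d11
  rot[4] = 111$d11b
  rot[5] = 11$d11b1
  rot[6] = 1$d11b11
  rot[7] = $d11b111
Sorted (with $ < everything):
  sorted[0] = $d11b111  (last char: '1')
  sorted[1] = 1$d11b11  (last char: '1')
  sorted[2] = 11$d11b1  (last char: '1')
  sorted[3] = 111$d11b  (last char: 'b')
  sorted[4] = 11b111$d  (last char: 'd')
  sorted[5] = 1b111$d1  (last char: '1')
  sorted[6] = b111$d11  (last char: '1')
  sorted[7] = d11b111$  (last char: '$')
Last column: 111bd11$
Original string S is at sorted index 7

Answer: 111bd11$
7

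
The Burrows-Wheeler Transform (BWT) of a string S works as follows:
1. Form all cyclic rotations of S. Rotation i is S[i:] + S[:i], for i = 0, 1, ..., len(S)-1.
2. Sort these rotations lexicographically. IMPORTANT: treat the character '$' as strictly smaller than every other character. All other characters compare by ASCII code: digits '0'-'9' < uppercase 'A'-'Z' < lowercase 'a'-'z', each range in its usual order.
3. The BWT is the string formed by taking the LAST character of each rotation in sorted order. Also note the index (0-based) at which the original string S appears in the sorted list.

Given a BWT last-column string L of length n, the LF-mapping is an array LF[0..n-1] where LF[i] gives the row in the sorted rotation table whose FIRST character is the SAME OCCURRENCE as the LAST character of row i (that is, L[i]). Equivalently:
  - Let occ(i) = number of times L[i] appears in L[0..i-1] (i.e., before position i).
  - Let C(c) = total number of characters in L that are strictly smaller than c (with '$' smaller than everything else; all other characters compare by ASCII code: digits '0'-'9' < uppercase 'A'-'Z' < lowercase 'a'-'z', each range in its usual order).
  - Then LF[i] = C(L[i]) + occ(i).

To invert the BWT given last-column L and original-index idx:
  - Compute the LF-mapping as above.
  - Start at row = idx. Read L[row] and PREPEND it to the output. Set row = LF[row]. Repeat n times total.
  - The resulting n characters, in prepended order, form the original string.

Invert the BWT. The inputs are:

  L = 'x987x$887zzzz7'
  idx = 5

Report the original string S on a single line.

Answer: 88977zzzzx87x$

Derivation:
LF mapping: 8 7 4 1 9 0 5 6 2 10 11 12 13 3
Walk LF starting at row 5, prepending L[row]:
  step 1: row=5, L[5]='$', prepend. Next row=LF[5]=0
  step 2: row=0, L[0]='x', prepend. Next row=LF[0]=8
  step 3: row=8, L[8]='7', prepend. Next row=LF[8]=2
  step 4: row=2, L[2]='8', prepend. Next row=LF[2]=4
  step 5: row=4, L[4]='x', prepend. Next row=LF[4]=9
  step 6: row=9, L[9]='z', prepend. Next row=LF[9]=10
  step 7: row=10, L[10]='z', prepend. Next row=LF[10]=11
  step 8: row=11, L[11]='z', prepend. Next row=LF[11]=12
  step 9: row=12, L[12]='z', prepend. Next row=LF[12]=13
  step 10: row=13, L[13]='7', prepend. Next row=LF[13]=3
  step 11: row=3, L[3]='7', prepend. Next row=LF[3]=1
  step 12: row=1, L[1]='9', prepend. Next row=LF[1]=7
  step 13: row=7, L[7]='8', prepend. Next row=LF[7]=6
  step 14: row=6, L[6]='8', prepend. Next row=LF[6]=5
Reversed output: 88977zzzzx87x$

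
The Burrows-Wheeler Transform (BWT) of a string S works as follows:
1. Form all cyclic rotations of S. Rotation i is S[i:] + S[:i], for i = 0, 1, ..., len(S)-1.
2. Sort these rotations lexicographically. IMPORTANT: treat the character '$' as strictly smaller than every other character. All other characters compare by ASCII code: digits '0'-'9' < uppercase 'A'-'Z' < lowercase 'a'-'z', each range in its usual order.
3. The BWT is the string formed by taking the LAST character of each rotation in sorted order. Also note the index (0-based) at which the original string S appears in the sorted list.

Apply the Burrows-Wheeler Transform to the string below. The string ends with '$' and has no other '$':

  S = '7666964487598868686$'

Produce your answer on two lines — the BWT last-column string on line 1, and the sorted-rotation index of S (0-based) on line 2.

Answer: 664789768868$6684965
12

Derivation:
All 20 rotations (rotation i = S[i:]+S[:i]):
  rot[0] = 7666964487598868686$
  rot[1] = 666964487598868686$7
  rot[2] = 66964487598868686$76
  rot[3] = 6964487598868686$766
  rot[4] = 964487598868686$7666
  rot[5] = 64487598868686$76669
  rot[6] = 4487598868686$766696
  rot[7] = 487598868686$7666964
  rot[8] = 87598868686$76669644
  rot[9] = 7598868686$766696448
  rot[10] = 598868686$7666964487
  rot[11] = 98868686$76669644875
  rot[12] = 8868686$766696448759
  rot[13] = 868686$7666964487598
  rot[14] = 68686$76669644875988
  rot[15] = 8686$766696448759886
  rot[16] = 686$7666964487598868
  rot[17] = 86$76669644875988686
  rot[18] = 6$766696448759886868
  rot[19] = $7666964487598868686
Sorted (with $ < everything):
  sorted[0] = $7666964487598868686  (last char: '6')
  sorted[1] = 4487598868686$766696  (last char: '6')
  sorted[2] = 487598868686$7666964  (last char: '4')
  sorted[3] = 598868686$7666964487  (last char: '7')
  sorted[4] = 6$766696448759886868  (last char: '8')
  sorted[5] = 64487598868686$76669  (last char: '9')
  sorted[6] = 666964487598868686$7  (last char: '7')
  sorted[7] = 66964487598868686$76  (last char: '6')
  sorted[8] = 686$7666964487598868  (last char: '8')
  sorted[9] = 68686$76669644875988  (last char: '8')
  sorted[10] = 6964487598868686$766  (last char: '6')
  sorted[11] = 7598868686$766696448  (last char: '8')
  sorted[12] = 7666964487598868686$  (last char: '$')
  sorted[13] = 86$76669644875988686  (last char: '6')
  sorted[14] = 8686$766696448759886  (last char: '6')
  sorted[15] = 868686$7666964487598  (last char: '8')
  sorted[16] = 87598868686$76669644  (last char: '4')
  sorted[17] = 8868686$766696448759  (last char: '9')
  sorted[18] = 964487598868686$7666  (last char: '6')
  sorted[19] = 98868686$76669644875  (last char: '5')
Last column: 664789768868$6684965
Original string S is at sorted index 12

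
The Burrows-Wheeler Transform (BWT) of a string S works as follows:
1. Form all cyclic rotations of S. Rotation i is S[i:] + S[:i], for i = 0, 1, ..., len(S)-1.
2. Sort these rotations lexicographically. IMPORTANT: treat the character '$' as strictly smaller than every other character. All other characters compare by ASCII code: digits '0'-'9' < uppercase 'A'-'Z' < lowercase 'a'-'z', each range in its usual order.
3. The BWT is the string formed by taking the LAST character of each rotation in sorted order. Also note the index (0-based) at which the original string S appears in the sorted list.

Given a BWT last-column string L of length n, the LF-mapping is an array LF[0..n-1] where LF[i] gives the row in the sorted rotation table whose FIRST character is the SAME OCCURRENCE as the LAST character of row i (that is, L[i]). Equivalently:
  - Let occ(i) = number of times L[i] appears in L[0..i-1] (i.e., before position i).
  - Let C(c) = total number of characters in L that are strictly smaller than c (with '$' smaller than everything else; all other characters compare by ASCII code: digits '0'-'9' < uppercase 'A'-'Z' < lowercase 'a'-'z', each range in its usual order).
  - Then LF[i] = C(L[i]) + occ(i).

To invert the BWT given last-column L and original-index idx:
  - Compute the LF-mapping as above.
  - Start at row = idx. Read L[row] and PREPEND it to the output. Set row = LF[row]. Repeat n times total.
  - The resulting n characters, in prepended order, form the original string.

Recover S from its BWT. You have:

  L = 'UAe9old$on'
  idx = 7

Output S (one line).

Answer: noodleA9U$

Derivation:
LF mapping: 3 2 5 1 8 6 4 0 9 7
Walk LF starting at row 7, prepending L[row]:
  step 1: row=7, L[7]='$', prepend. Next row=LF[7]=0
  step 2: row=0, L[0]='U', prepend. Next row=LF[0]=3
  step 3: row=3, L[3]='9', prepend. Next row=LF[3]=1
  step 4: row=1, L[1]='A', prepend. Next row=LF[1]=2
  step 5: row=2, L[2]='e', prepend. Next row=LF[2]=5
  step 6: row=5, L[5]='l', prepend. Next row=LF[5]=6
  step 7: row=6, L[6]='d', prepend. Next row=LF[6]=4
  step 8: row=4, L[4]='o', prepend. Next row=LF[4]=8
  step 9: row=8, L[8]='o', prepend. Next row=LF[8]=9
  step 10: row=9, L[9]='n', prepend. Next row=LF[9]=7
Reversed output: noodleA9U$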